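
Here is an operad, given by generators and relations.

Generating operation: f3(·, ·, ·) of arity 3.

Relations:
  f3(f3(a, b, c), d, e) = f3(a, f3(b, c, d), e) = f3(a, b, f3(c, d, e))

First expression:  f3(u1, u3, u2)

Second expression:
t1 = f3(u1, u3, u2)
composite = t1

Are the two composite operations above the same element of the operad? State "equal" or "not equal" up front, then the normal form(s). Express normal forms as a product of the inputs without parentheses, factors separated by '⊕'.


equal — both sides give u1 ⊕ u3 ⊕ u2

The first expression, normalized: u1 ⊕ u3 ⊕ u2
The second expression, normalized: u1 ⊕ u3 ⊕ u2
Both agree, so they are equal.


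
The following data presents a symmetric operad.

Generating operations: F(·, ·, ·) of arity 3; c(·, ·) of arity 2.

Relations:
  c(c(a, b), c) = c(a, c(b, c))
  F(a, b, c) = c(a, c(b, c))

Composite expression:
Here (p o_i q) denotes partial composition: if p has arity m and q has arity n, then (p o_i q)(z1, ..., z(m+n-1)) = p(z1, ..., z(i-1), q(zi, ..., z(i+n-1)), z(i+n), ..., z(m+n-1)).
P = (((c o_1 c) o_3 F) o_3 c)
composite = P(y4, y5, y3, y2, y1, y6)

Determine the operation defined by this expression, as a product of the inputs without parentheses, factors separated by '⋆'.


Under associativity of c, the answer is the y's in reading order.
c(y4, y5) flattens to y4 ⋆ y5
c(y3, y2) flattens to y3 ⋆ y2
F(c(y3, y2), y1, y6) flattens to y3 ⋆ y2 ⋆ y1 ⋆ y6
c(c(y4, y5), F(c(y3, y2), y1, y6)) flattens to y4 ⋆ y5 ⋆ y3 ⋆ y2 ⋆ y1 ⋆ y6

y4 ⋆ y5 ⋆ y3 ⋆ y2 ⋆ y1 ⋆ y6


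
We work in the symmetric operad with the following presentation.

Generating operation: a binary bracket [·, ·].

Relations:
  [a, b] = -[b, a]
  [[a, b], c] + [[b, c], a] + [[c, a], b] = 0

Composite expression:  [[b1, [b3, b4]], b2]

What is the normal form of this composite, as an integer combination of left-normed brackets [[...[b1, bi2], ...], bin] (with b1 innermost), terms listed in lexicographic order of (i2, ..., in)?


[[[b1, b3], b4], b2] - [[[b1, b4], b3], b2]

A multilinear Lie element is pinned by b1-initial words (b1 innermost).
Composite bracket: [[b1, [b3, b4]], b2]
Each bracket splits as ab - ba, giving 8 signed words (2^3 = 8).
Words beginning with b1 determine it all:
  word b1b3b4b2 has sign +1, contributing +[[[b1, b3], b4], b2]
  word b1b4b3b2 has sign -1, contributing -[[[b1, b4], b3], b2]


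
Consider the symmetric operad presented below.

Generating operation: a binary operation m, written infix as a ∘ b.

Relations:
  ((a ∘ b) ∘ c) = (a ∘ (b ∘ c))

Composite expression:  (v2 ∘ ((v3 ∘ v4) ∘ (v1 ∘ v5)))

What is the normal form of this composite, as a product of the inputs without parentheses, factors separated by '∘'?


v2 ∘ v3 ∘ v4 ∘ v1 ∘ v5


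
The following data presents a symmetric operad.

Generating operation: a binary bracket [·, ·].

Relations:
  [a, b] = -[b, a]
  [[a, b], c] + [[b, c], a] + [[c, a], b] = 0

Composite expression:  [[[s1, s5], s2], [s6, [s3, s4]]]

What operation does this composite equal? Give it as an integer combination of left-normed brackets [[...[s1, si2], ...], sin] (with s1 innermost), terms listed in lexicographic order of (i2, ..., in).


-[[[[[s1, s5], s2], s3], s4], s6] + [[[[[s1, s5], s2], s4], s3], s6] + [[[[[s1, s5], s2], s6], s3], s4] - [[[[[s1, s5], s2], s6], s4], s3]

In the tensor algebra, words opening s1 carry the s1-anchored form.
Composite bracket: [[[s1, s5], s2], [s6, [s3, s4]]]
Each bracket splits as ab - ba, giving 32 signed words (2^5 = 32).
Collect the words opening with s1:
  from s1s5s2s3s4s6, sign -1: term -[[[[[s1, s5], s2], s3], s4], s6]
  from s1s5s2s4s3s6, sign +1: term +[[[[[s1, s5], s2], s4], s3], s6]
  from s1s5s2s6s3s4, sign +1: term +[[[[[s1, s5], s2], s6], s3], s4]
  from s1s5s2s6s4s3, sign -1: term -[[[[[s1, s5], s2], s6], s4], s3]


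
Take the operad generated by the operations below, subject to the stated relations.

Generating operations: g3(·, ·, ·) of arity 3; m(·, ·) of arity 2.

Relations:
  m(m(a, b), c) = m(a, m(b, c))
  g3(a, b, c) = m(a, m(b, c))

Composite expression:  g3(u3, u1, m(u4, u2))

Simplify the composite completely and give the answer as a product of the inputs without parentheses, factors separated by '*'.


u3 * u1 * u4 * u2


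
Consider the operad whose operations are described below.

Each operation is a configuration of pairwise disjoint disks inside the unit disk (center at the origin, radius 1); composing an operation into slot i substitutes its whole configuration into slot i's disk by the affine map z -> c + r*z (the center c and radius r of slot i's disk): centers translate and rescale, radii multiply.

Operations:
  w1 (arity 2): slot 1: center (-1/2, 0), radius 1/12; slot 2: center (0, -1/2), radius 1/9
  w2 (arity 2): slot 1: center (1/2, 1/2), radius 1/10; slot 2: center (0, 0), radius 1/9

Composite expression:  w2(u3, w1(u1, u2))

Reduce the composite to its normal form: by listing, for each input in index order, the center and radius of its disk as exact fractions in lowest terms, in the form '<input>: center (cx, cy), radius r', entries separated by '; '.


u1: center (-1/18, 0), radius 1/108; u2: center (0, -1/18), radius 1/81; u3: center (1/2, 1/2), radius 1/10

Only the slot chain above each u matters under w2; compose those maps.
input u3: composing its 1 substitution step yields center (1/2, 1/2), radius 1/10
input u1: composing its 2 substitution steps yields center (-1/18, 0), radius 1/108
input u2: composing its 2 substitution steps yields center (0, -1/18), radius 1/81


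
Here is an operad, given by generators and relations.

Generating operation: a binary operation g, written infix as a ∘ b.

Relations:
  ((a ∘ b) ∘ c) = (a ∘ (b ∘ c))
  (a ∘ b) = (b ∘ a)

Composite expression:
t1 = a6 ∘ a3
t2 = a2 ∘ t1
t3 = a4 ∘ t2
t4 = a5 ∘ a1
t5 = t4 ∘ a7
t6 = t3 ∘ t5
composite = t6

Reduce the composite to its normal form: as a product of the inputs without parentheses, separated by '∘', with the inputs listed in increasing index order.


a1 ∘ a2 ∘ a3 ∘ a4 ∘ a5 ∘ a6 ∘ a7

Key point: g commutes, so take the a-inputs in any fixed order.
(a6 ∘ a3) reduces to a6 ∘ a3
(a2 ∘ (a6 ∘ a3)) reduces to a2 ∘ a6 ∘ a3
(a4 ∘ (a2 ∘ (a6 ∘ a3))) reduces to a4 ∘ a2 ∘ a6 ∘ a3
(a5 ∘ a1) reduces to a5 ∘ a1
((a5 ∘ a1) ∘ a7) reduces to a5 ∘ a1 ∘ a7
((a4 ∘ (a2 ∘ (a6 ∘ a3))) ∘ ((a5 ∘ a1) ∘ a7)) reduces to a4 ∘ a2 ∘ a6 ∘ a3 ∘ a5 ∘ a1 ∘ a7
commutativity sorts the factors: a1 ∘ a2 ∘ a3 ∘ a4 ∘ a5 ∘ a6 ∘ a7


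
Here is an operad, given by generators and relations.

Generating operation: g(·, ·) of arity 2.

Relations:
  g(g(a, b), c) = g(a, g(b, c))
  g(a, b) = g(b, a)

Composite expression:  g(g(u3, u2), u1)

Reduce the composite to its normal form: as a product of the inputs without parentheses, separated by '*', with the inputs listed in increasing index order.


u1 * u2 * u3

Any arrangement under g is one operation, so sort the u-inputs.
g(u3, u2) reduces to u3 * u2
g(g(u3, u2), u1) reduces to u3 * u2 * u1
commutativity sorts the factors: u1 * u2 * u3


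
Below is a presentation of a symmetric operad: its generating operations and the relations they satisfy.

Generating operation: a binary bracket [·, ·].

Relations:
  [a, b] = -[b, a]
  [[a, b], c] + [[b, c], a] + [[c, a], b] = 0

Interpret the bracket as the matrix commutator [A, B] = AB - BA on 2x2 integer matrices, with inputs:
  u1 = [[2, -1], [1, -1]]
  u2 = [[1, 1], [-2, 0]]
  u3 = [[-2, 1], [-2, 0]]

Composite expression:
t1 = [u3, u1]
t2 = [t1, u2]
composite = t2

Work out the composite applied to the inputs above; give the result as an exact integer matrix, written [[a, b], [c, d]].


[[6, -1], [-8, -6]]

[u3, u1] = [[-1, -1], [-4, 1]]
[[u3, u1], u2] = [[6, -1], [-8, -6]]


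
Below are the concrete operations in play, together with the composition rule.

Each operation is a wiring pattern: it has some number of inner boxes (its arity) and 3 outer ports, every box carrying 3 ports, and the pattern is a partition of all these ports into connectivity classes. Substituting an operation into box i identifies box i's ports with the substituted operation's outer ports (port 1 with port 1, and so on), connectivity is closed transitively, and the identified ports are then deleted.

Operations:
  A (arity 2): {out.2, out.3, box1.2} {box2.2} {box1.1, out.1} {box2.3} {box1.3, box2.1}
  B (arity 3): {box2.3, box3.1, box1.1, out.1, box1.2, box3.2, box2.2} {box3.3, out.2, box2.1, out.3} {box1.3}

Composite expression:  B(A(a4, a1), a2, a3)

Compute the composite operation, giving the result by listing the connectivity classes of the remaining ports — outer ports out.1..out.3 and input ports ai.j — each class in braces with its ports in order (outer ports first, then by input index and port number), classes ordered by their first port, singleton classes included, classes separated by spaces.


{out.1, a2.2, a2.3, a3.1, a3.2, a4.1, a4.2} {out.2, out.3, a2.1, a3.3} {a1.1, a4.3} {a1.2} {a1.3}


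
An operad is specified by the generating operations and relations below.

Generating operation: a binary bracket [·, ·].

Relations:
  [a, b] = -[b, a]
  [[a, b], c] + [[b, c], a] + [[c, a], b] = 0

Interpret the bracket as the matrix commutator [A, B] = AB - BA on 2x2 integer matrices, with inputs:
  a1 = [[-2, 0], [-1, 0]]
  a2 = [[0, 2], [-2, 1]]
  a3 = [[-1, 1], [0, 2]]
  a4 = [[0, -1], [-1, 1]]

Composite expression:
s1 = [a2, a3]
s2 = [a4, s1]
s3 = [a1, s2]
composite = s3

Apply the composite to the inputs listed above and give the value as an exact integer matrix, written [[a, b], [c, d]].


[[-1, 2], [6, 1]]

[a2, a3] = [[2, 5], [6, -2]]
[a4, [a2, a3]] = [[-1, -1], [2, 1]]
[a1, [a4, [a2, a3]]] = [[-1, 2], [6, 1]]


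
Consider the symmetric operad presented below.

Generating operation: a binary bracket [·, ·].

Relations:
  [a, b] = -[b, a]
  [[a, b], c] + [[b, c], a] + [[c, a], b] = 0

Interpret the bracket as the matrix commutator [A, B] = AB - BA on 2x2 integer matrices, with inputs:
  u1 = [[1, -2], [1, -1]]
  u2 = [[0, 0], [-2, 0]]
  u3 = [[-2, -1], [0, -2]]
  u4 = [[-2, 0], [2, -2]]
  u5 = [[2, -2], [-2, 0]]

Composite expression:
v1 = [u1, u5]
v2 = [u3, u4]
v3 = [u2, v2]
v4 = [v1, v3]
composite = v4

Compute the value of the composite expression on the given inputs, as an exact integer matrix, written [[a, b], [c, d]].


[[0, 0], [-96, 0]]

[u1, u5] = [[6, 0], [6, -6]]
[u3, u4] = [[-2, 0], [0, 2]]
[u2, [u3, u4]] = [[0, 0], [8, 0]]
[[u1, u5], [u2, [u3, u4]]] = [[0, 0], [-96, 0]]


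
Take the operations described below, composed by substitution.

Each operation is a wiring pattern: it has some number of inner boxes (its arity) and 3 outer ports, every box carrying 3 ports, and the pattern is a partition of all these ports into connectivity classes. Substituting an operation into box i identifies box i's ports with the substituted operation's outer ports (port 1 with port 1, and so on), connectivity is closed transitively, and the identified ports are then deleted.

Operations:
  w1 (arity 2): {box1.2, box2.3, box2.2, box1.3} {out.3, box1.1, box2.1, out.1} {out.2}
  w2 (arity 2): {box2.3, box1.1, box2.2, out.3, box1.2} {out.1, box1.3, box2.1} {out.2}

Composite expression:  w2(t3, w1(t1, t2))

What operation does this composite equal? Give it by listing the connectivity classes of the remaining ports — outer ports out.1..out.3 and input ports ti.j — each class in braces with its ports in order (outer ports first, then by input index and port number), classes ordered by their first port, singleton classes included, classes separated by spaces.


{out.1, out.3, t1.1, t2.1, t3.1, t3.2, t3.3} {out.2} {t1.2, t1.3, t2.2, t2.3}

Reachability decides: close wires over w2-identified ports.
through w1, on inputs (t1, t2): {out.1, out.3, t1.1, t2.1} {out.2} {t1.2, t1.3, t2.2, t2.3} (out.j = stage outer ports)
through w2, on inputs (t3, t1, t2): {out.1, out.3, t1.1, t2.1, t3.1, t3.2, t3.3} {out.2} {t1.2, t1.3, t2.2, t2.3} (out.j = stage outer ports)


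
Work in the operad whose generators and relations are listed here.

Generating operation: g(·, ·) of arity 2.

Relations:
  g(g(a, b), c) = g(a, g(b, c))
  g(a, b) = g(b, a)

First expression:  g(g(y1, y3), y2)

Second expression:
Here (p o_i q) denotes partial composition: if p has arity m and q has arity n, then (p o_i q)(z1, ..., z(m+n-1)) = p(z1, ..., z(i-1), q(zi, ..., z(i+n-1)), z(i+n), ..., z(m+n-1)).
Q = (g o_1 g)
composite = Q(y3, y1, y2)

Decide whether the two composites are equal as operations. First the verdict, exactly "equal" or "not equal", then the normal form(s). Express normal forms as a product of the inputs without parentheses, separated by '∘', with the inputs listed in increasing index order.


The first composite normalizes to y1 ∘ y2 ∘ y3
The second composite normalizes to y1 ∘ y2 ∘ y3
The normal forms match — equal.

equal: each reduces to y1 ∘ y2 ∘ y3


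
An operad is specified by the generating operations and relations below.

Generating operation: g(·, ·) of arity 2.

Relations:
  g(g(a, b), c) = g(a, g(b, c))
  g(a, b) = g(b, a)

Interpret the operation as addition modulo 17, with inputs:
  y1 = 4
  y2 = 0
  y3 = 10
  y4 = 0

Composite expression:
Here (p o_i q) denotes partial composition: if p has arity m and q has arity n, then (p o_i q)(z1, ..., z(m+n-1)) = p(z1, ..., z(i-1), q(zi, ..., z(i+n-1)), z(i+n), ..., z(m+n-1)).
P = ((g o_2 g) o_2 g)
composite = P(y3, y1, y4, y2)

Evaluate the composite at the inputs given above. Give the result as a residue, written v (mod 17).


14 (mod 17)

g(y1, y4) = 4
g(g(y1, y4), y2) = 4
g(y3, g(g(y1, y4), y2)) = 14


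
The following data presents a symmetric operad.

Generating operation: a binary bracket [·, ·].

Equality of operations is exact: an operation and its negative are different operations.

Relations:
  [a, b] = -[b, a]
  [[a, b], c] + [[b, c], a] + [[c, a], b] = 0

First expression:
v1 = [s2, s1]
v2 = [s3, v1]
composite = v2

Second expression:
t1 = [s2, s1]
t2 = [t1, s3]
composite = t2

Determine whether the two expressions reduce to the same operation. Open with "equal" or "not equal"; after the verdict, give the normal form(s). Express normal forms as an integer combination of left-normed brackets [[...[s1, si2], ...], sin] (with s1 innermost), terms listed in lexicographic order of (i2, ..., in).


The first expression reduces to [[s1, s2], s3]
The second expression reduces to -[[s1, s2], s3]
Different reductions; not equal.

not equal; the first gives [[s1, s2], s3] and the second -[[s1, s2], s3]


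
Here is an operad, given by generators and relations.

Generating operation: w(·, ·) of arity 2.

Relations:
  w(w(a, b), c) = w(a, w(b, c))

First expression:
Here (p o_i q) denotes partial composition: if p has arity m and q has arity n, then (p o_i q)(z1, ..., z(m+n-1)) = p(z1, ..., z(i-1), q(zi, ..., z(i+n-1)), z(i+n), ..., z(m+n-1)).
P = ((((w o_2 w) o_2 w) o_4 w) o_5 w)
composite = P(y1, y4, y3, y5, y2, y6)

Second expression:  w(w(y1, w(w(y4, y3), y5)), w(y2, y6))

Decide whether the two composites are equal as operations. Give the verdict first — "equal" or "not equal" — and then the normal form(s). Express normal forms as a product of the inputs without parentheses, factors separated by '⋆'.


Reducing the first expression gives y1 ⋆ y4 ⋆ y3 ⋆ y5 ⋆ y2 ⋆ y6
Reducing the second expression gives y1 ⋆ y4 ⋆ y3 ⋆ y5 ⋆ y2 ⋆ y6
The normal forms match — equal.

equal — both sides give y1 ⋆ y4 ⋆ y3 ⋆ y5 ⋆ y2 ⋆ y6


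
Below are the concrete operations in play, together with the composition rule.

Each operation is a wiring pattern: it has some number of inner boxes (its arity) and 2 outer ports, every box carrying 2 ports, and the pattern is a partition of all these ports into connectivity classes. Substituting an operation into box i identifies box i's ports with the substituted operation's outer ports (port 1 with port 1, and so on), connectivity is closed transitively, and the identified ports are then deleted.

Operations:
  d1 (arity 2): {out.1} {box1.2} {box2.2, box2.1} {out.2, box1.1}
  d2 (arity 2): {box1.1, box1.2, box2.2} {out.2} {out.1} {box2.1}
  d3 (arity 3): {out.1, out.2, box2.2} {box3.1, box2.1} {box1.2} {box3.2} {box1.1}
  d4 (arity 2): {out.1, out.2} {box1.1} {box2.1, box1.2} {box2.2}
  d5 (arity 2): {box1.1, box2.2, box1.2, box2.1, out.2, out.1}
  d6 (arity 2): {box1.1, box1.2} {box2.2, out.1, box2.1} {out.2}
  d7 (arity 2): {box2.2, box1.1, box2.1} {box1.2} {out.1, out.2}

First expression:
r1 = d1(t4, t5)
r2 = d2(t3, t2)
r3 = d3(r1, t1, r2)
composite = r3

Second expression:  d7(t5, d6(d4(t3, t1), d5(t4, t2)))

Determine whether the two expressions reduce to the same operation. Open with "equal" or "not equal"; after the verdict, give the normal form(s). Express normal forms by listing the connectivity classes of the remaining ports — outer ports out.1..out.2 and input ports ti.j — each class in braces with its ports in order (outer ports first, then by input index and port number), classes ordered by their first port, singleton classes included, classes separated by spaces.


not equal; the first gives {out.1, out.2, t1.2} {t1.1} {t2.1} {t2.2, t3.1, t3.2} {t4.1} {t4.2} {t5.1, t5.2} and the second {out.1, out.2} {t1.1, t3.2} {t1.2} {t2.1, t2.2, t4.1, t4.2, t5.1} {t3.1} {t5.2}

Normal form of the first expression: {out.1, out.2, t1.2} {t1.1} {t2.1} {t2.2, t3.1, t3.2} {t4.1} {t4.2} {t5.1, t5.2}
Normal form of the second expression: {out.1, out.2} {t1.1, t3.2} {t1.2} {t2.1, t2.2, t4.1, t4.2, t5.1} {t3.1} {t5.2}
Different reductions; not equal.


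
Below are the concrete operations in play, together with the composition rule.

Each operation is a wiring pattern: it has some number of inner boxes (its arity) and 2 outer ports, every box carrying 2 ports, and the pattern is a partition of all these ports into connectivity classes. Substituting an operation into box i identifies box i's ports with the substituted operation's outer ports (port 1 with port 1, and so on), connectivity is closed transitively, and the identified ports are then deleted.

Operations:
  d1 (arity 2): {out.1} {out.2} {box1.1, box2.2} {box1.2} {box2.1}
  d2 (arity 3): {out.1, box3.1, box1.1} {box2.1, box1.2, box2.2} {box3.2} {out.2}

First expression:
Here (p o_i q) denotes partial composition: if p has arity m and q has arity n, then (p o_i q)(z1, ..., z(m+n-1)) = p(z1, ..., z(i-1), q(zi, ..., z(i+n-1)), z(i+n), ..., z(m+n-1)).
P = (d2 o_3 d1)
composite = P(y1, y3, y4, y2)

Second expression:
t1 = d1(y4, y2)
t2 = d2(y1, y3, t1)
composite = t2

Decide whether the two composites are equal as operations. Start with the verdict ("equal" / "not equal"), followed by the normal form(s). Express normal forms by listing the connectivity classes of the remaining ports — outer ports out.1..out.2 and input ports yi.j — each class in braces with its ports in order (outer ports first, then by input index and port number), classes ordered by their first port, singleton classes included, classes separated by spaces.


equal: each reduces to {out.1, y1.1} {out.2} {y1.2, y3.1, y3.2} {y2.1} {y2.2, y4.1} {y4.2}

The first composite normalizes to {out.1, y1.1} {out.2} {y1.2, y3.1, y3.2} {y2.1} {y2.2, y4.1} {y4.2}
The second composite normalizes to {out.1, y1.1} {out.2} {y1.2, y3.1, y3.2} {y2.1} {y2.2, y4.1} {y4.2}
Same normal form: equal.


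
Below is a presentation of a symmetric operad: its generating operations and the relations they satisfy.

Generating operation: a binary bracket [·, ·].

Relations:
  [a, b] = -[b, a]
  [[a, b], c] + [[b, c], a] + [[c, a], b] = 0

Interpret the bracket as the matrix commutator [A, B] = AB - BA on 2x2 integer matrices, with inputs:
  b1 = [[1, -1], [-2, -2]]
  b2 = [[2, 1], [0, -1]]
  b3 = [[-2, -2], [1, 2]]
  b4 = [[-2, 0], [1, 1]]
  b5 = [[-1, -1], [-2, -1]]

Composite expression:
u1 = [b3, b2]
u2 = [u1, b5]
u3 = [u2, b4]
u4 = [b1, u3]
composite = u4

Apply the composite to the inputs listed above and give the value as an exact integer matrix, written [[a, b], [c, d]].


[b3, b2] = [[-1, 2], [3, 1]]
[[b3, b2], b5] = [[-1, 2], [-4, 1]]
[[[b3, b2], b5], b4] = [[2, 6], [14, -2]]
[b1, [[[b3, b2], b5], b4]] = [[-2, 22], [-50, 2]]

[[-2, 22], [-50, 2]]


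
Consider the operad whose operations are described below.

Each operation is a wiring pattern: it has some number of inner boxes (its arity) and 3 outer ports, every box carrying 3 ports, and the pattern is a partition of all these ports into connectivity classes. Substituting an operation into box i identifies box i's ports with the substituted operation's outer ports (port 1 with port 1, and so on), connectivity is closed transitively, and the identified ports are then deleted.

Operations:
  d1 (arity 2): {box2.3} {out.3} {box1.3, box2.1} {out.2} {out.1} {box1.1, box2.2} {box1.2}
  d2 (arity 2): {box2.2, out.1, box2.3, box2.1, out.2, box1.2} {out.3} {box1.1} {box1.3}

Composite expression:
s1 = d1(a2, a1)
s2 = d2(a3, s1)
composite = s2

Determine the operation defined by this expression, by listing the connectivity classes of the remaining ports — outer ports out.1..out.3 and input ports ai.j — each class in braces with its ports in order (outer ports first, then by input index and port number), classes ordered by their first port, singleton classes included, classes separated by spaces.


{out.1, out.2, a3.2} {out.3} {a1.1, a2.3} {a1.2, a2.1} {a1.3} {a2.2} {a3.1} {a3.3}

Treat the ports identified at d2 as solder joints: merge, then drop.
the subtree at d1 composes to {out.1} {out.2} {out.3} {a1.1, a2.3} {a1.2, a2.1} {a1.3} {a2.2} on (a2, a1); out.j = own outer ports
the subtree at d2 composes to {out.1, out.2, a3.2} {out.3} {a1.1, a2.3} {a1.2, a2.1} {a1.3} {a2.2} {a3.1} {a3.3} on (a3, a2, a1); out.j = own outer ports


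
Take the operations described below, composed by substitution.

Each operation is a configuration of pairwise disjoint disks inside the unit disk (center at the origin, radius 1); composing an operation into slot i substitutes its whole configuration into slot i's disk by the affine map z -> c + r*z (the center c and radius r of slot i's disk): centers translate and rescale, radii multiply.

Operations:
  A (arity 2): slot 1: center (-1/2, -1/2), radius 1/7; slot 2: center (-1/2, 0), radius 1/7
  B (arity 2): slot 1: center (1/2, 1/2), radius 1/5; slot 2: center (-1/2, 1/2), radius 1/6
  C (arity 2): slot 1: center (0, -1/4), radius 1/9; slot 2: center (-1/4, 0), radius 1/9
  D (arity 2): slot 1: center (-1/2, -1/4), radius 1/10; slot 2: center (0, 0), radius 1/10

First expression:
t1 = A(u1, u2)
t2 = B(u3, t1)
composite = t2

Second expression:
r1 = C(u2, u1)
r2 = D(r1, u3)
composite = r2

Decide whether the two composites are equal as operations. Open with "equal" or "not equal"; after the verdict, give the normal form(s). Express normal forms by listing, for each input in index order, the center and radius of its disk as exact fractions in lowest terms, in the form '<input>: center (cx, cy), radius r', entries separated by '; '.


not equal: they reduce to u1: center (-7/12, 5/12), radius 1/42; u2: center (-7/12, 1/2), radius 1/42; u3: center (1/2, 1/2), radius 1/5 and u1: center (-21/40, -1/4), radius 1/90; u2: center (-1/2, -11/40), radius 1/90; u3: center (0, 0), radius 1/10

The first expression reduces to u1: center (-7/12, 5/12), radius 1/42; u2: center (-7/12, 1/2), radius 1/42; u3: center (1/2, 1/2), radius 1/5
The second expression reduces to u1: center (-21/40, -1/4), radius 1/90; u2: center (-1/2, -11/40), radius 1/90; u3: center (0, 0), radius 1/10
Different reductions; not equal.


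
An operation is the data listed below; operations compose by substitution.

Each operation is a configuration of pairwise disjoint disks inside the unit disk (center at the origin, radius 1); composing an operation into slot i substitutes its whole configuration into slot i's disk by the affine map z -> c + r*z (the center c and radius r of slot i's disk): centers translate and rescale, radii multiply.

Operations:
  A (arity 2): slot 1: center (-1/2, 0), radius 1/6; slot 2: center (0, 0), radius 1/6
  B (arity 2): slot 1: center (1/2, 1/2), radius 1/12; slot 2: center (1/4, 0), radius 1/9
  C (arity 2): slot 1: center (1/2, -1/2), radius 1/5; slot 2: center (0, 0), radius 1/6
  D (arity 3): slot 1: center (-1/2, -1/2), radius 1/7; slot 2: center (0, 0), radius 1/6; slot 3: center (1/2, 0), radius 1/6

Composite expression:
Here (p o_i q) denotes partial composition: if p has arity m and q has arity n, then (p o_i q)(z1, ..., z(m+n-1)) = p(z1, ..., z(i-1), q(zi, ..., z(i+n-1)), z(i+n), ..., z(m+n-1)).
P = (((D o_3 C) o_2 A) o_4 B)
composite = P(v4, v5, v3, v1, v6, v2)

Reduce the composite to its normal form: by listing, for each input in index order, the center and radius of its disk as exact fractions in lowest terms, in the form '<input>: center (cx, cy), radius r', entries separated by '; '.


Affine substitution under D: radii multiply and v-centers shift.
v4: after 1 affine step, its disk has center (-1/2, -1/2), radius 1/7
v5: after 2 affine steps, its disk has center (-1/12, 0), radius 1/36
v3: after 2 affine steps, its disk has center (0, 0), radius 1/36
v1: after 3 affine steps, its disk has center (3/5, -1/15), radius 1/360
v6: after 3 affine steps, its disk has center (71/120, -1/12), radius 1/270
v2: after 2 affine steps, its disk has center (1/2, 0), radius 1/36

v1: center (3/5, -1/15), radius 1/360; v2: center (1/2, 0), radius 1/36; v3: center (0, 0), radius 1/36; v4: center (-1/2, -1/2), radius 1/7; v5: center (-1/12, 0), radius 1/36; v6: center (71/120, -1/12), radius 1/270


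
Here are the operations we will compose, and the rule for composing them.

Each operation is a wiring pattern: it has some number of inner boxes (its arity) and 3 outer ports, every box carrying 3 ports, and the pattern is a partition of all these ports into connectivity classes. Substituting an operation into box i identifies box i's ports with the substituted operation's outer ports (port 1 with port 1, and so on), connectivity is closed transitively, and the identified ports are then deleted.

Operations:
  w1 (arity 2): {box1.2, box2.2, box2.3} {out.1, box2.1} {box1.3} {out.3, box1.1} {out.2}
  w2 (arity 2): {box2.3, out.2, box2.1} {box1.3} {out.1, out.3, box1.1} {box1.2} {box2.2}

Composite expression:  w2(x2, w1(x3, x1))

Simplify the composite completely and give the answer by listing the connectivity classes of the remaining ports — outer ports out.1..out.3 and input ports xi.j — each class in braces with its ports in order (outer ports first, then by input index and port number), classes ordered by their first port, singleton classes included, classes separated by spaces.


{out.1, out.3, x2.1} {out.2, x1.1, x3.1} {x1.2, x1.3, x3.2} {x2.2} {x2.3} {x3.3}

Reachability decides: close wires over w2-identified ports.
the subtree at w1 composes to {out.1, x1.1} {out.2} {out.3, x3.1} {x1.2, x1.3, x3.2} {x3.3} on (x3, x1); out.j = own outer ports
the subtree at w2 composes to {out.1, out.3, x2.1} {out.2, x1.1, x3.1} {x1.2, x1.3, x3.2} {x2.2} {x2.3} {x3.3} on (x2, x3, x1); out.j = own outer ports


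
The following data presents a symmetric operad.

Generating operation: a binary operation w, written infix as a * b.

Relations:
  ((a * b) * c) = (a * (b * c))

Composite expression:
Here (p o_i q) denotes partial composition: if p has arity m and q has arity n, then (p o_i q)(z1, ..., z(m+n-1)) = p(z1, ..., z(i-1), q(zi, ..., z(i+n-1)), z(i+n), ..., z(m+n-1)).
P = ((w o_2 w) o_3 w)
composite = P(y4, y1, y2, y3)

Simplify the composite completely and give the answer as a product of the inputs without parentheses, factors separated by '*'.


y4 * y1 * y2 * y3


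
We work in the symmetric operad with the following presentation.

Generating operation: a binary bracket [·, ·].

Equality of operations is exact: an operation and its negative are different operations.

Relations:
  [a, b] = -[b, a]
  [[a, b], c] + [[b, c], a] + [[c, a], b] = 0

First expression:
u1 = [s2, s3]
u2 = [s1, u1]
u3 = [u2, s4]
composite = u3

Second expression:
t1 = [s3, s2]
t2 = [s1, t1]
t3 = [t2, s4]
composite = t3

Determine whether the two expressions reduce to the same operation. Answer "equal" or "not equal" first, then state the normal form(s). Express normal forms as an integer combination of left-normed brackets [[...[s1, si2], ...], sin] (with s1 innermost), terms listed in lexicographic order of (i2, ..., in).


not equal: they reduce to [[[s1, s2], s3], s4] - [[[s1, s3], s2], s4] and -[[[s1, s2], s3], s4] + [[[s1, s3], s2], s4]


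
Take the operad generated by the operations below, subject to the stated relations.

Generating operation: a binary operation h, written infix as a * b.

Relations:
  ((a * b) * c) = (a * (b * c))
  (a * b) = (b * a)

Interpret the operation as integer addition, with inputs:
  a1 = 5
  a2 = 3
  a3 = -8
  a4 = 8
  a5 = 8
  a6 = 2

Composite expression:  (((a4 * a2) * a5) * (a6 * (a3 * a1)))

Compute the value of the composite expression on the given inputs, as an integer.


18

(a4 * a2) = 11
((a4 * a2) * a5) = 19
(a3 * a1) = -3
(a6 * (a3 * a1)) = -1
(((a4 * a2) * a5) * (a6 * (a3 * a1))) = 18


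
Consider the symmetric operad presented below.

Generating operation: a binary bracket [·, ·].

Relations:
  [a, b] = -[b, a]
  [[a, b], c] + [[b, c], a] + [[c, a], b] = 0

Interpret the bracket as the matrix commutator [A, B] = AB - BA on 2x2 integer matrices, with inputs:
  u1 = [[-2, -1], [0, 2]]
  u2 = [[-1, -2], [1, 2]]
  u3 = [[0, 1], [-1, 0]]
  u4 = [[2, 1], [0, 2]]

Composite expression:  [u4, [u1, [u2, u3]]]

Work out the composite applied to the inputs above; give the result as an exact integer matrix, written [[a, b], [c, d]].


[[-12, -6], [0, 12]]

[u2, u3] = [[1, -3], [-3, -1]]
[u1, [u2, u3]] = [[3, 14], [-12, -3]]
[u4, [u1, [u2, u3]]] = [[-12, -6], [0, 12]]


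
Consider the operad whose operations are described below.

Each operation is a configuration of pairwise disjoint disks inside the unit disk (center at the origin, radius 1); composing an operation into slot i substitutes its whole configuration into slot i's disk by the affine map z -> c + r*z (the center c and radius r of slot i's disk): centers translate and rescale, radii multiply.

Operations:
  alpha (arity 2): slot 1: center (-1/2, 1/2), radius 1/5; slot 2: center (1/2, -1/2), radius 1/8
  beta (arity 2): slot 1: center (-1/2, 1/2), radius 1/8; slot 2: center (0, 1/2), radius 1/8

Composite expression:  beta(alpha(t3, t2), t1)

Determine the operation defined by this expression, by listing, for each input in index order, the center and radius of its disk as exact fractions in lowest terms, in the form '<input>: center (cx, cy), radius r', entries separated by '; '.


t1: center (0, 1/2), radius 1/8; t2: center (-7/16, 7/16), radius 1/64; t3: center (-9/16, 9/16), radius 1/40

Only the slot chain above each t matters under beta; compose those maps.
t3: after 2 affine steps, its disk has center (-9/16, 9/16), radius 1/40
t2: after 2 affine steps, its disk has center (-7/16, 7/16), radius 1/64
t1: after 1 affine step, its disk has center (0, 1/2), radius 1/8


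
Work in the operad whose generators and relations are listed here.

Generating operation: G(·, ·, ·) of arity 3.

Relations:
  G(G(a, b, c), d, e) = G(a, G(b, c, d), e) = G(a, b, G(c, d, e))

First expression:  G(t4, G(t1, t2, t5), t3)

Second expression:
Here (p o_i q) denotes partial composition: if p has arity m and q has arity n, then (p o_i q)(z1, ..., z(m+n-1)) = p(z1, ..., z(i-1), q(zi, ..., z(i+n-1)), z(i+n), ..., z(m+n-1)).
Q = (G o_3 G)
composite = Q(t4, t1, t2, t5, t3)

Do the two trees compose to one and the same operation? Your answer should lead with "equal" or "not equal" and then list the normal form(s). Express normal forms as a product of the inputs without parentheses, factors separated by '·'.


equal — both sides give t4 · t1 · t2 · t5 · t3

In normal form, the first expression is t4 · t1 · t2 · t5 · t3
In normal form, the second expression is t4 · t1 · t2 · t5 · t3
Same normal form: equal.


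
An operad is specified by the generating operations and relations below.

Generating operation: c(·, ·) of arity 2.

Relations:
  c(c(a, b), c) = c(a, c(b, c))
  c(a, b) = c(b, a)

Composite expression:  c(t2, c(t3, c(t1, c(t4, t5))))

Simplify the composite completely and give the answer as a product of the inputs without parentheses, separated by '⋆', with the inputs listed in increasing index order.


t1 ⋆ t2 ⋆ t3 ⋆ t4 ⋆ t5

Reordering under c is free, so list the t-inputs canonically.
c(t4, t5) linearizes to t4 ⋆ t5
c(t1, c(t4, t5)) linearizes to t1 ⋆ t4 ⋆ t5
c(t3, c(t1, c(t4, t5))) linearizes to t3 ⋆ t1 ⋆ t4 ⋆ t5
c(t2, c(t3, c(t1, c(t4, t5)))) linearizes to t2 ⋆ t3 ⋆ t1 ⋆ t4 ⋆ t5
commutativity sorts the factors: t1 ⋆ t2 ⋆ t3 ⋆ t4 ⋆ t5


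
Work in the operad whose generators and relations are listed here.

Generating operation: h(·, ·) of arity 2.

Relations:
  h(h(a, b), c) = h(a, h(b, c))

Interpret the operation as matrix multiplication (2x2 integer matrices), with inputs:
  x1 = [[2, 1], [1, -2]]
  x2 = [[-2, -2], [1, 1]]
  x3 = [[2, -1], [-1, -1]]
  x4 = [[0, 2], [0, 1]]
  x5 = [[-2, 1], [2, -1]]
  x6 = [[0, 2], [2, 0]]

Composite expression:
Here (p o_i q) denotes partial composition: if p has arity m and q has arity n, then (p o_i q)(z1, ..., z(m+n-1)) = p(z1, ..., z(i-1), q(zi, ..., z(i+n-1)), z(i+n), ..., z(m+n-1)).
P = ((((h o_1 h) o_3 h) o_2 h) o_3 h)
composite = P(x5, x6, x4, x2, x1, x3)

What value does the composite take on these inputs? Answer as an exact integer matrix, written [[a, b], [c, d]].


h(x4, x2) = [[2, 2], [1, 1]]
h(x6, h(x4, x2)) = [[2, 2], [4, 4]]
h(x5, h(x6, h(x4, x2))) = [[0, 0], [0, 0]]
h(x1, x3) = [[3, -3], [4, 1]]
h(h(x5, h(x6, h(x4, x2))), h(x1, x3)) = [[0, 0], [0, 0]]

[[0, 0], [0, 0]]


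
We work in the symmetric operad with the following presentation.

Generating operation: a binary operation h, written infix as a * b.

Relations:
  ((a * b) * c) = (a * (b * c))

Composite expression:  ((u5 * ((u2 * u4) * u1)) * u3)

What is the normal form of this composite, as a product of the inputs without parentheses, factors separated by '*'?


u5 * u2 * u4 * u1 * u3

All parenthesizations of h agree; list the u-inputs left to right.
(u2 * u4) reduces to u2 * u4
((u2 * u4) * u1) reduces to u2 * u4 * u1
(u5 * ((u2 * u4) * u1)) reduces to u5 * u2 * u4 * u1
((u5 * ((u2 * u4) * u1)) * u3) reduces to u5 * u2 * u4 * u1 * u3


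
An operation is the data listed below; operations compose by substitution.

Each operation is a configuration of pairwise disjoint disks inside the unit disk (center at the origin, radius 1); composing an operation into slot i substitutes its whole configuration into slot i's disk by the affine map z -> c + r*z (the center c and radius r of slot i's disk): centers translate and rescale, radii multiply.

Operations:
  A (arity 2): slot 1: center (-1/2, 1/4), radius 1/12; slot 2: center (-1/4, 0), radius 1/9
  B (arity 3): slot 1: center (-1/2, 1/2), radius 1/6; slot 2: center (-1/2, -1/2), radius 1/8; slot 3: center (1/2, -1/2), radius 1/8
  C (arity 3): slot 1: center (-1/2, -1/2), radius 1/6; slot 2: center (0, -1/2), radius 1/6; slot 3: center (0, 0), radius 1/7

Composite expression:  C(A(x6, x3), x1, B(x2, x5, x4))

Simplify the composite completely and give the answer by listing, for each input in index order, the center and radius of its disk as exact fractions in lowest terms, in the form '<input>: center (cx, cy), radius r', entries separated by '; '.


Below C, radii multiply path by path; the x-disk centers shift.
input x6: applying the 2 nested substitutions gives center (-7/12, -11/24), radius 1/72
input x3: applying the 2 nested substitutions gives center (-13/24, -1/2), radius 1/54
input x1: applying the 1 nested substitution gives center (0, -1/2), radius 1/6
input x2: applying the 2 nested substitutions gives center (-1/14, 1/14), radius 1/42
input x5: applying the 2 nested substitutions gives center (-1/14, -1/14), radius 1/56
input x4: applying the 2 nested substitutions gives center (1/14, -1/14), radius 1/56

x1: center (0, -1/2), radius 1/6; x2: center (-1/14, 1/14), radius 1/42; x3: center (-13/24, -1/2), radius 1/54; x4: center (1/14, -1/14), radius 1/56; x5: center (-1/14, -1/14), radius 1/56; x6: center (-7/12, -11/24), radius 1/72


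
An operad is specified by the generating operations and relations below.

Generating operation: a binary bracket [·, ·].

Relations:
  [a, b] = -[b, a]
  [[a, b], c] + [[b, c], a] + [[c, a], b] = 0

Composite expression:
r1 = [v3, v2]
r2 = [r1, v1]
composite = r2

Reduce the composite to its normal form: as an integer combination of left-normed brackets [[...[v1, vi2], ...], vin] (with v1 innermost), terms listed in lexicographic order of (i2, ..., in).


[[v1, v2], v3] - [[v1, v3], v2]

Antisymmetry and Jacobi reduce to v1-anchored left-normed brackets.
Composite bracket: [[v3, v2], v1]
Each bracket splits as ab - ba, giving 4 signed words (2^2 = 4).
Collect the words opening with v1:
  the word v1v2v3 carries sign +1 and contributes +[[v1, v2], v3]
  the word v1v3v2 carries sign -1 and contributes -[[v1, v3], v2]


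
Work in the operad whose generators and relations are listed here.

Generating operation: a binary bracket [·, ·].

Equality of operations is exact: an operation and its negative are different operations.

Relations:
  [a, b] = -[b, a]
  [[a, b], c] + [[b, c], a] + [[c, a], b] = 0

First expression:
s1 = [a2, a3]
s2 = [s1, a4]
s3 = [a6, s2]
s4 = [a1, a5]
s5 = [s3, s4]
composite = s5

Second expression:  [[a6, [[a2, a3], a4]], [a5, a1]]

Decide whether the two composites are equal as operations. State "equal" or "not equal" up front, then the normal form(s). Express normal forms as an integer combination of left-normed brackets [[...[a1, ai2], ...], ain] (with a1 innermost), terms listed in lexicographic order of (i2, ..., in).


not equal; first: [[[[[a1, a5], a2], a3], a4], a6] - [[[[[a1, a5], a3], a2], a4], a6] - [[[[[a1, a5], a4], a2], a3], a6] + [[[[[a1, a5], a4], a3], a2], a6] - [[[[[a1, a5], a6], a2], a3], a4] + [[[[[a1, a5], a6], a3], a2], a4] + [[[[[a1, a5], a6], a4], a2], a3] - [[[[[a1, a5], a6], a4], a3], a2]; second: -[[[[[a1, a5], a2], a3], a4], a6] + [[[[[a1, a5], a3], a2], a4], a6] + [[[[[a1, a5], a4], a2], a3], a6] - [[[[[a1, a5], a4], a3], a2], a6] + [[[[[a1, a5], a6], a2], a3], a4] - [[[[[a1, a5], a6], a3], a2], a4] - [[[[[a1, a5], a6], a4], a2], a3] + [[[[[a1, a5], a6], a4], a3], a2]


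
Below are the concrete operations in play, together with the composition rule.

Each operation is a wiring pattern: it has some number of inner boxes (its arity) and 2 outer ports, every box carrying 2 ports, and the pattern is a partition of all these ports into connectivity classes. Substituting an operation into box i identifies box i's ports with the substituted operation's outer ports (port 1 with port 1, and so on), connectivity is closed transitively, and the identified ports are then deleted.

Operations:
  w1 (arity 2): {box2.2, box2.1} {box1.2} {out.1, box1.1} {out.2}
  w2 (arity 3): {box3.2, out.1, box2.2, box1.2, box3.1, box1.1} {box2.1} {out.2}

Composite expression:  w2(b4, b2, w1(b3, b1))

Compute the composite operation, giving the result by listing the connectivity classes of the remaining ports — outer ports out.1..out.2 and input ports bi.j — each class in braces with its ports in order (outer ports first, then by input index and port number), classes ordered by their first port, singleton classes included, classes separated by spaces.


Two ports join when wires chain via w2-identified ports.
through w1, on inputs (b3, b1): {out.1, b3.1} {out.2} {b1.1, b1.2} {b3.2} (out.j = stage outer ports)
through w2, on inputs (b4, b2, b3, b1): {out.1, b2.2, b3.1, b4.1, b4.2} {out.2} {b1.1, b1.2} {b2.1} {b3.2} (out.j = stage outer ports)

{out.1, b2.2, b3.1, b4.1, b4.2} {out.2} {b1.1, b1.2} {b2.1} {b3.2}


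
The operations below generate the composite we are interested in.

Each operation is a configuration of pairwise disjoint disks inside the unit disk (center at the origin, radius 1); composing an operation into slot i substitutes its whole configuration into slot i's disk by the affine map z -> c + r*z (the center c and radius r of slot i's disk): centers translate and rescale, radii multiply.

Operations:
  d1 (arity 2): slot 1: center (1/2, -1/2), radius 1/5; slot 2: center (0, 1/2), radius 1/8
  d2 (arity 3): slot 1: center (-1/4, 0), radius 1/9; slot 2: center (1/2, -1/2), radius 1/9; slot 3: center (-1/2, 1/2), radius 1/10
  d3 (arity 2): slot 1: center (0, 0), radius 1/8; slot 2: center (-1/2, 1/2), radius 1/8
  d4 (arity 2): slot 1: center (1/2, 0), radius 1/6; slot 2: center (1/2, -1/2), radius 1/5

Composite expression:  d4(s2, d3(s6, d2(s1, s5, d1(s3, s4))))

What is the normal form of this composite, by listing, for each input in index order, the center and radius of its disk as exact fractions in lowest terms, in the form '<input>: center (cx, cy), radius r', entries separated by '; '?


s1: center (63/160, -2/5), radius 1/360; s2: center (1/2, 0), radius 1/6; s3: center (311/800, -311/800), radius 1/2000; s4: center (31/80, -309/800), radius 1/3200; s5: center (33/80, -33/80), radius 1/360; s6: center (1/2, -1/2), radius 1/40

Only the slot chain above each s matters under d4; compose those maps.
input s2: applying the 1 nested substitution gives center (1/2, 0), radius 1/6
input s6: applying the 2 nested substitutions gives center (1/2, -1/2), radius 1/40
input s1: applying the 3 nested substitutions gives center (63/160, -2/5), radius 1/360
input s5: applying the 3 nested substitutions gives center (33/80, -33/80), radius 1/360
input s3: applying the 4 nested substitutions gives center (311/800, -311/800), radius 1/2000
input s4: applying the 4 nested substitutions gives center (31/80, -309/800), radius 1/3200
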